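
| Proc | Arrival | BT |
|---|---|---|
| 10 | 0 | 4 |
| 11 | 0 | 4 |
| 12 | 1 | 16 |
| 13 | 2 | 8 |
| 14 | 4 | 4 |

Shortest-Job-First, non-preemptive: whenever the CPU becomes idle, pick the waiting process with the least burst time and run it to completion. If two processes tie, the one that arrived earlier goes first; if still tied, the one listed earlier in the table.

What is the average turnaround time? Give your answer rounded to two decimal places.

14.60

Schedule: | 10 0-4 | 11 4-8 | 14 8-12 | 13 12-20 | 12 20-36 |
Completion: 10=4  11=8  12=36  13=20  14=12
Turnaround (C−A): 10=4  11=8  12=35  13=18  14=8
Turnaround times: 10=4, 11=8, 12=35, 13=18, 14=8
Average turnaround = (4+8+35+18+8) / 5 = 73/5 = 14.60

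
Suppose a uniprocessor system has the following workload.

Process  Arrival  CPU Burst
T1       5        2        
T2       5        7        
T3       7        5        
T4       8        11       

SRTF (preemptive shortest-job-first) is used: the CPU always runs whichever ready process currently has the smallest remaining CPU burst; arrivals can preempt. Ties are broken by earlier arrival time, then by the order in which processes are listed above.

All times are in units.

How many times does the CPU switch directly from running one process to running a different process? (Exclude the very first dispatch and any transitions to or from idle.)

Timeline: | idle 0-5 | T1 5-7 | T3 7-12 | T2 12-19 | T4 19-30 |
Completion: T1=7  T2=19  T3=12  T4=30
Turnaround (C−A): T1=2  T2=14  T3=5  T4=22

3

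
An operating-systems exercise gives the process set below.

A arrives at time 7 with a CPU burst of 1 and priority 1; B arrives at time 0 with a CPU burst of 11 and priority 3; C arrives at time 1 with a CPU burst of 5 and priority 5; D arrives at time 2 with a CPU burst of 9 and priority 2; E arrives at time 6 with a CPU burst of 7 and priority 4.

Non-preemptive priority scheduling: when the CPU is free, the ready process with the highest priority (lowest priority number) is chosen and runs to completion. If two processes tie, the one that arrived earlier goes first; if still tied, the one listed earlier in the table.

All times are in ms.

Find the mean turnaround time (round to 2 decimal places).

Timeline: | B 0-11 | A 11-12 | D 12-21 | E 21-28 | C 28-33 |
Completion: A=12  B=11  C=33  D=21  E=28
Turnaround times: A=5, B=11, C=32, D=19, E=22
Average turnaround = (5+11+32+19+22) / 5 = 89/5 = 17.80

17.80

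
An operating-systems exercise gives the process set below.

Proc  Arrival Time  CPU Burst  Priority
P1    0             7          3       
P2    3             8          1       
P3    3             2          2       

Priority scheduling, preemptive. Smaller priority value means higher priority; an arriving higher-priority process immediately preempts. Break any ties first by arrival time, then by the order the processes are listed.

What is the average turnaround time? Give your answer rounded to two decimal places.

Gantt: | P1 0-3 | P2 3-11 | P3 11-13 | P1 13-17 |
Completion: P1=17  P2=11  P3=13
Turnaround times: P1=17, P2=8, P3=10
Average turnaround = (17+8+10) / 3 = 35/3 = 11.67

11.67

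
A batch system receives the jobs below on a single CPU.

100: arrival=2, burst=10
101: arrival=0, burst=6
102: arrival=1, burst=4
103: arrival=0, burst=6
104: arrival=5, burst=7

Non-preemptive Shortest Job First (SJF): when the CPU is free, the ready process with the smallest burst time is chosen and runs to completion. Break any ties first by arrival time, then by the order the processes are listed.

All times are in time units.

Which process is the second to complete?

Gantt: | 101 0-6 | 102 6-10 | 103 10-16 | 104 16-23 | 100 23-33 |
Completion: 100=33  101=6  102=10  103=16  104=23
Turnaround (C−A): 100=31  101=6  102=9  103=16  104=18
Finish order: 101 → 102 → 103 → 104 → 100

102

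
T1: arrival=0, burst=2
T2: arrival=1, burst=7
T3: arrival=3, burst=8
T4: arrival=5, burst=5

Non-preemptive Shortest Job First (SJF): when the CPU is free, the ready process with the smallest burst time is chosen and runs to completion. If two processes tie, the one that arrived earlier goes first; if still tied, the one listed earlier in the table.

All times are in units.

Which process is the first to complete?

Gantt: | T1 0-2 | T2 2-9 | T4 9-14 | T3 14-22 |
Completion: T1=2  T2=9  T3=22  T4=14
Turnaround (C−A): T1=2  T2=8  T3=19  T4=9
Finish order: T1 → T2 → T4 → T3

T1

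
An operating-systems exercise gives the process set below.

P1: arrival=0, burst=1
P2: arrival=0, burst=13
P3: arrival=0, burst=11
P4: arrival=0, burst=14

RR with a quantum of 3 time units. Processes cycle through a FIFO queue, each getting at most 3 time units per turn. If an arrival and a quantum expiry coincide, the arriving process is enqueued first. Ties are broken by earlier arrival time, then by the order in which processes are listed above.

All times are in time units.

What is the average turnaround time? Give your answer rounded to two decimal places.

Schedule: | P1 0-1 | P2 1-4 | P3 4-7 | P4 7-10 | P2 10-13 | P3 13-16 | P4 16-19 | P2 19-22 | P3 22-25 | P4 25-28 | P2 28-31 | P3 31-33 | P4 33-36 | P2 36-37 | P4 37-39 |
Completion: P1=1  P2=37  P3=33  P4=39
Turnaround times: P1=1, P2=37, P3=33, P4=39
Average turnaround = (1+37+33+39) / 4 = 110/4 = 27.50

27.50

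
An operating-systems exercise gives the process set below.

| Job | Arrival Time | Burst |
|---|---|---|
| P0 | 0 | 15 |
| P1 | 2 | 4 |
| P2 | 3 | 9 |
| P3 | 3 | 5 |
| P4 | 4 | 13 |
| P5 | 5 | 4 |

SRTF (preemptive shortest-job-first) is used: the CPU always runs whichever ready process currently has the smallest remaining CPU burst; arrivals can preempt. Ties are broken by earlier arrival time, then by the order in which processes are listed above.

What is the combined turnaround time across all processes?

125

Timeline: | P0 0-2 | P1 2-6 | P5 6-10 | P3 10-15 | P2 15-24 | P0 24-37 | P4 37-50 |
Completion: P0=37  P1=6  P2=24  P3=15  P4=50  P5=10
Turnaround = completion − arrival: P0=37, P1=4, P2=21, P3=12, P4=46, P5=5
Total turnaround = 37 + 4 + 21 + 12 + 46 + 5 = 125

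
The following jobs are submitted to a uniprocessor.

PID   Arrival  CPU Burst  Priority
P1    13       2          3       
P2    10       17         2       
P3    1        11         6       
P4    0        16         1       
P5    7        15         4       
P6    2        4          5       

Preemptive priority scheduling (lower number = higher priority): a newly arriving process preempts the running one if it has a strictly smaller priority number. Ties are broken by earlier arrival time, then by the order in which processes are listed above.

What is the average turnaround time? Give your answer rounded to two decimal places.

Schedule: | P4 0-16 | P2 16-33 | P1 33-35 | P5 35-50 | P6 50-54 | P3 54-65 |
Completion: P1=35  P2=33  P3=65  P4=16  P5=50  P6=54
Turnaround times: P1=22, P2=23, P3=64, P4=16, P5=43, P6=52
Average turnaround = (22+23+64+16+43+52) / 6 = 220/6 = 36.67

36.67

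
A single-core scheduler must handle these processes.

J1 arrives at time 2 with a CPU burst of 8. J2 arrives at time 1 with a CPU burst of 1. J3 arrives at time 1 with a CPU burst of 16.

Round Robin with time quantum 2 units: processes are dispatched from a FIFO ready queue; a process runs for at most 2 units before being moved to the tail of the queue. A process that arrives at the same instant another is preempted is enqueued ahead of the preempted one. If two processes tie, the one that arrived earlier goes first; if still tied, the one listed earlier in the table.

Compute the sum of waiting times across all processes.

Timeline: | idle 0-1 | J2 1-2 | J3 2-4 | J1 4-6 | J3 6-8 | J1 8-10 | J3 10-12 | J1 12-14 | J3 14-16 | J1 16-18 | J3 18-26 |
Completion: J1=18  J2=2  J3=26
Turnaround (C−A): J1=16  J2=1  J3=25
Waiting = turnaround − burst: J1=8, J2=0, J3=9
Total waiting = 8 + 0 + 9 = 17

17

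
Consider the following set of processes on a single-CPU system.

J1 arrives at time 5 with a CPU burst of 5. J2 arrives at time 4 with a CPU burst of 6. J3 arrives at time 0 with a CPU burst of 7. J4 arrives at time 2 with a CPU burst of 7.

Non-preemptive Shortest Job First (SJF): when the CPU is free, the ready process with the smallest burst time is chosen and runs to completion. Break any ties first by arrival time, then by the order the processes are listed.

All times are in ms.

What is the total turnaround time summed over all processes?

51

Schedule: | J3 0-7 | J1 7-12 | J2 12-18 | J4 18-25 |
Completion: J1=12  J2=18  J3=7  J4=25
Turnaround = completion − arrival: J1=7, J2=14, J3=7, J4=23
Total turnaround = 7 + 14 + 7 + 23 = 51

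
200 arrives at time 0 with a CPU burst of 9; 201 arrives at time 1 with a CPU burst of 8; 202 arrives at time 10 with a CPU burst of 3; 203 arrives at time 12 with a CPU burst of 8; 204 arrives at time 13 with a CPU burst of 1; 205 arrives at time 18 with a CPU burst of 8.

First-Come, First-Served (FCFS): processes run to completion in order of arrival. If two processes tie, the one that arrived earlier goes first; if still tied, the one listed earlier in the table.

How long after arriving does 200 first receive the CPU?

0

Timeline: | 200 0-9 | 201 9-17 | 202 17-20 | 203 20-28 | 204 28-29 | 205 29-37 |
Completion: 200=9  201=17  202=20  203=28  204=29  205=37
Response(200) = first start − arrival = 0 − 0 = 0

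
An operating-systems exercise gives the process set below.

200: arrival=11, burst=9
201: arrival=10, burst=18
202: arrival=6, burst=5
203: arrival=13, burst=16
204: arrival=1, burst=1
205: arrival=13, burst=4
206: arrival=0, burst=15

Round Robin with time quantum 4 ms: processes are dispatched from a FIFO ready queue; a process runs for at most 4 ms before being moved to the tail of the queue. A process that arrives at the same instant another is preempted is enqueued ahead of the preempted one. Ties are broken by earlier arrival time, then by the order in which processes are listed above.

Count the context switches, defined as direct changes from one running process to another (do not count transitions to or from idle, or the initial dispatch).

Schedule: | 206 0-4 | 204 4-5 | 206 5-9 | 202 9-13 | 206 13-17 | 201 17-21 | 200 21-25 | 203 25-29 | 205 29-33 | 202 33-34 | 206 34-37 | 201 37-41 | 200 41-45 | 203 45-49 | 201 49-53 | 200 53-54 | 203 54-58 | 201 58-62 | 203 62-66 | 201 66-68 |
Completion: 200=54  201=68  202=34  203=66  204=5  205=33  206=37
Turnaround (C−A): 200=43  201=58  202=28  203=53  204=4  205=20  206=37

19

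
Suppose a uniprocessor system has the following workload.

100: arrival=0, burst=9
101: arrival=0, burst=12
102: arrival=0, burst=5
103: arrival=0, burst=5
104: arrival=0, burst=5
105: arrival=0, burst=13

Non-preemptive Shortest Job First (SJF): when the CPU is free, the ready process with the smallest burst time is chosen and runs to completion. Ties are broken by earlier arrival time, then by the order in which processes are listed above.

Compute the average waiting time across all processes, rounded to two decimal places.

Schedule: | 102 0-5 | 103 5-10 | 104 10-15 | 100 15-24 | 101 24-36 | 105 36-49 |
Completion: 100=24  101=36  102=5  103=10  104=15  105=49
Turnaround (C−A): 100=24  101=36  102=5  103=10  104=15  105=49
Waiting times: 100=15, 101=24, 102=0, 103=5, 104=10, 105=36
Average waiting = (15+24+0+5+10+36) / 6 = 90/6 = 15.00

15.00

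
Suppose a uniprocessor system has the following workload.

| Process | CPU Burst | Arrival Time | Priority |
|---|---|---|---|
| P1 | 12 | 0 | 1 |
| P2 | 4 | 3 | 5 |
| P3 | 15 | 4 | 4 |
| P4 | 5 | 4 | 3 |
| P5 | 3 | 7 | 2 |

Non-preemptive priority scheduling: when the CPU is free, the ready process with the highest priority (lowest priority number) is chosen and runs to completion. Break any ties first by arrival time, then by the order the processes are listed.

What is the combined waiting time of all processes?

64

Schedule: | P1 0-12 | P5 12-15 | P4 15-20 | P3 20-35 | P2 35-39 |
Completion: P1=12  P2=39  P3=35  P4=20  P5=15
Turnaround (C−A): P1=12  P2=36  P3=31  P4=16  P5=8
Waiting = turnaround − burst: P1=0, P2=32, P3=16, P4=11, P5=5
Total waiting = 0 + 32 + 16 + 11 + 5 = 64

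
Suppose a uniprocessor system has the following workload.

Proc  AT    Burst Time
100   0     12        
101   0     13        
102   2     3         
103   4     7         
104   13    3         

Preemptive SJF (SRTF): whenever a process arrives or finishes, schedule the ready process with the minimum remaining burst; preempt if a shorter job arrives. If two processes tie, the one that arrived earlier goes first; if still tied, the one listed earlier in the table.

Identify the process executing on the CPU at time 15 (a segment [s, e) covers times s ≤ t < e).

Gantt: | 100 0-2 | 102 2-5 | 103 5-12 | 100 12-13 | 104 13-16 | 100 16-25 | 101 25-38 |
Completion: 100=25  101=38  102=5  103=12  104=16

104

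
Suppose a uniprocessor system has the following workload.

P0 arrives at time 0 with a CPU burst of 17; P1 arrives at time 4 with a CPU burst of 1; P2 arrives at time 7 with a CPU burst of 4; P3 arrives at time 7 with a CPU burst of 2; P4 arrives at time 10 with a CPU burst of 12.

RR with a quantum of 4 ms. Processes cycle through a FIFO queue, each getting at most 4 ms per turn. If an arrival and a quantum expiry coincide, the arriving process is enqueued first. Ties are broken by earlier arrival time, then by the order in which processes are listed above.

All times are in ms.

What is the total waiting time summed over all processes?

37

Timeline: | P0 0-4 | P1 4-5 | P0 5-9 | P2 9-13 | P3 13-15 | P0 15-19 | P4 19-23 | P0 23-27 | P4 27-31 | P0 31-32 | P4 32-36 |
Completion: P0=32  P1=5  P2=13  P3=15  P4=36
Turnaround (C−A): P0=32  P1=1  P2=6  P3=8  P4=26
Waiting = turnaround − burst: P0=15, P1=0, P2=2, P3=6, P4=14
Total waiting = 15 + 0 + 2 + 6 + 14 = 37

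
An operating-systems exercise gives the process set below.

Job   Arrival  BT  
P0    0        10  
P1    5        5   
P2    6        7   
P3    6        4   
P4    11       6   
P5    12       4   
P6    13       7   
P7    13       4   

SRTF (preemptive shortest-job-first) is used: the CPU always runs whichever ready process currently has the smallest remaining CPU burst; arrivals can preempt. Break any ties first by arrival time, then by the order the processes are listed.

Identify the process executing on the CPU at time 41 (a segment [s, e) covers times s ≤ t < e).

Timeline: | P0 0-10 | P3 10-14 | P5 14-18 | P7 18-22 | P1 22-27 | P4 27-33 | P2 33-40 | P6 40-47 |
Completion: P0=10  P1=27  P2=40  P3=14  P4=33  P5=18  P6=47  P7=22
Turnaround (C−A): P0=10  P1=22  P2=34  P3=8  P4=22  P5=6  P6=34  P7=9

P6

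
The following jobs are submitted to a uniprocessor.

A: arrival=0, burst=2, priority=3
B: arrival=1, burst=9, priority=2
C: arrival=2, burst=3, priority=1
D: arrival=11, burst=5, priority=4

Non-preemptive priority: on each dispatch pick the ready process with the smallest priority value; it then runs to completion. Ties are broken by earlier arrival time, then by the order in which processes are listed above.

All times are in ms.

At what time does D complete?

Gantt: | A 0-2 | C 2-5 | B 5-14 | D 14-19 |
Completion: A=2  B=14  C=5  D=19
Turnaround (C−A): A=2  B=13  C=3  D=8

19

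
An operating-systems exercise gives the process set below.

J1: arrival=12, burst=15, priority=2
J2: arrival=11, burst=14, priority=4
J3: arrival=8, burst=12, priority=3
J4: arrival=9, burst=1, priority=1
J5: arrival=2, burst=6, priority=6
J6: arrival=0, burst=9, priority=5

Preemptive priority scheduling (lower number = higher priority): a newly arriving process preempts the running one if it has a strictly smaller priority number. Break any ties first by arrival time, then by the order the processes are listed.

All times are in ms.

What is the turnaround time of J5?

Timeline: | J6 0-8 | J3 8-9 | J4 9-10 | J3 10-12 | J1 12-27 | J3 27-36 | J2 36-50 | J6 50-51 | J5 51-57 |
Completion: J1=27  J2=50  J3=36  J4=10  J5=57  J6=51
Turnaround(J5) = completion − arrival = 57 − 2 = 55

55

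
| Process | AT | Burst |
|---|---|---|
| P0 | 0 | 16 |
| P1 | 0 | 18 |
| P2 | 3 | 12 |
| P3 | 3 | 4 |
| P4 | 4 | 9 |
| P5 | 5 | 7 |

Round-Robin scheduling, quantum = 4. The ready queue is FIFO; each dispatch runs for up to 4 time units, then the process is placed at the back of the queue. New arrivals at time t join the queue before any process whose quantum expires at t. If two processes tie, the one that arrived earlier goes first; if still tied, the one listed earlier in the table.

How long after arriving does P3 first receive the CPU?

9

Timeline: | P0 0-4 | P1 4-8 | P2 8-12 | P3 12-16 | P4 16-20 | P0 20-24 | P5 24-28 | P1 28-32 | P2 32-36 | P4 36-40 | P0 40-44 | P5 44-47 | P1 47-51 | P2 51-55 | P4 55-56 | P0 56-60 | P1 60-66 |
Completion: P0=60  P1=66  P2=55  P3=16  P4=56  P5=47
Response(P3) = first start − arrival = 12 − 3 = 9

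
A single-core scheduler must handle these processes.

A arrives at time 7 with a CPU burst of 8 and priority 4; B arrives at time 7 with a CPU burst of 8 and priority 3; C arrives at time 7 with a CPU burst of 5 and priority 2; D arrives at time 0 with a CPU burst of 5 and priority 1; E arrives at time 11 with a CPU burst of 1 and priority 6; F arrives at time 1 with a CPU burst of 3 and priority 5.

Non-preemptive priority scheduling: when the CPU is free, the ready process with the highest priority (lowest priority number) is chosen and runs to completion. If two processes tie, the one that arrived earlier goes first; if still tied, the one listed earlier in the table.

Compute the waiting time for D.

Schedule: | D 0-5 | F 5-8 | C 8-13 | B 13-21 | A 21-29 | E 29-30 |
Completion: A=29  B=21  C=13  D=5  E=30  F=8
Waiting(D) = turnaround − burst = 5 − 5 = 0

0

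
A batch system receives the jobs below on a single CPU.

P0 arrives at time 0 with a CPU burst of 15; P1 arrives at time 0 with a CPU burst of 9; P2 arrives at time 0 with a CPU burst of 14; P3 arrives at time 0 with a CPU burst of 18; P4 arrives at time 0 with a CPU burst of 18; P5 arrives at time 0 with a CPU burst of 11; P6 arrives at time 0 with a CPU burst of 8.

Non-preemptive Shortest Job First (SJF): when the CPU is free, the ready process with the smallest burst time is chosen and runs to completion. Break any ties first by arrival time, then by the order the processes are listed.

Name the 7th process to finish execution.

Timeline: | P6 0-8 | P1 8-17 | P5 17-28 | P2 28-42 | P0 42-57 | P3 57-75 | P4 75-93 |
Completion: P0=57  P1=17  P2=42  P3=75  P4=93  P5=28  P6=8
Turnaround (C−A): P0=57  P1=17  P2=42  P3=75  P4=93  P5=28  P6=8
Finish order: P6 → P1 → P5 → P2 → P0 → P3 → P4

P4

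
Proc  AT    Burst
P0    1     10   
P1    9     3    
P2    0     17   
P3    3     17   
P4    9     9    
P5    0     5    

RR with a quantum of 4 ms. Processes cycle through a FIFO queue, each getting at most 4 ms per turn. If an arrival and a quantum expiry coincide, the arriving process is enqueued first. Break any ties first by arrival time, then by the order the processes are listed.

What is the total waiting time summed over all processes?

Gantt: | P2 0-4 | P5 4-8 | P0 8-12 | P3 12-16 | P2 16-20 | P5 20-21 | P1 21-24 | P4 24-28 | P0 28-32 | P3 32-36 | P2 36-40 | P4 40-44 | P0 44-46 | P3 46-50 | P2 50-54 | P4 54-55 | P3 55-59 | P2 59-60 | P3 60-61 |
Completion: P0=46  P1=24  P2=60  P3=61  P4=55  P5=21
Turnaround (C−A): P0=45  P1=15  P2=60  P3=58  P4=46  P5=21
Waiting = turnaround − burst: P0=35, P1=12, P2=43, P3=41, P4=37, P5=16
Total waiting = 35 + 12 + 43 + 41 + 37 + 16 = 184

184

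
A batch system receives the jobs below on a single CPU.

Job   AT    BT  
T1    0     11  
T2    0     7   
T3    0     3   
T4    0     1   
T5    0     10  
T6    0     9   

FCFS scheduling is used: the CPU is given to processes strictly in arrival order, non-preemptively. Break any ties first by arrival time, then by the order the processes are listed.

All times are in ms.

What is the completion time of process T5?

Schedule: | T1 0-11 | T2 11-18 | T3 18-21 | T4 21-22 | T5 22-32 | T6 32-41 |
Completion: T1=11  T2=18  T3=21  T4=22  T5=32  T6=41
Turnaround (C−A): T1=11  T2=18  T3=21  T4=22  T5=32  T6=41

32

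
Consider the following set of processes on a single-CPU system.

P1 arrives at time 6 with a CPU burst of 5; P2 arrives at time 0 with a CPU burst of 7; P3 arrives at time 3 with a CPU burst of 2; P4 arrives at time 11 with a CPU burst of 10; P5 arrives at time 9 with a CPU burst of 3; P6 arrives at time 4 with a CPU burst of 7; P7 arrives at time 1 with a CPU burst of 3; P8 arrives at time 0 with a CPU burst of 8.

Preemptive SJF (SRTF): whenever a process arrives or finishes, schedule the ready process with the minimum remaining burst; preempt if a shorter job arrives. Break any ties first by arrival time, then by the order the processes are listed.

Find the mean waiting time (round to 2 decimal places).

10.38

Timeline: | P2 0-1 | P7 1-4 | P3 4-6 | P1 6-11 | P5 11-14 | P2 14-20 | P6 20-27 | P8 27-35 | P4 35-45 |
Completion: P1=11  P2=20  P3=6  P4=45  P5=14  P6=27  P7=4  P8=35
Turnaround (C−A): P1=5  P2=20  P3=3  P4=34  P5=5  P6=23  P7=3  P8=35
Waiting times: P1=0, P2=13, P3=1, P4=24, P5=2, P6=16, P7=0, P8=27
Average waiting = (0+13+1+24+2+16+0+27) / 8 = 83/8 = 10.38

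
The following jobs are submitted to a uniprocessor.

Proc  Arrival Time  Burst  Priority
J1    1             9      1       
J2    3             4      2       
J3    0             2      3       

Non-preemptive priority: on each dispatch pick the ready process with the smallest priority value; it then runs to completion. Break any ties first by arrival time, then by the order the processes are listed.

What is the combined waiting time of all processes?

9

Schedule: | J3 0-2 | J1 2-11 | J2 11-15 |
Completion: J1=11  J2=15  J3=2
Waiting = turnaround − burst: J1=1, J2=8, J3=0
Total waiting = 1 + 8 + 0 = 9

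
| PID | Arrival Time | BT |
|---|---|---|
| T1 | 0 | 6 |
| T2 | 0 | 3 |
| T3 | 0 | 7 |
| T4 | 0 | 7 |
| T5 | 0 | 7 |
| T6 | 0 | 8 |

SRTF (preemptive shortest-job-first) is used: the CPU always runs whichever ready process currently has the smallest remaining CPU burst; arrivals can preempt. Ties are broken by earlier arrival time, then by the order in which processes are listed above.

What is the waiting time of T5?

23

Schedule: | T2 0-3 | T1 3-9 | T3 9-16 | T4 16-23 | T5 23-30 | T6 30-38 |
Completion: T1=9  T2=3  T3=16  T4=23  T5=30  T6=38
Turnaround (C−A): T1=9  T2=3  T3=16  T4=23  T5=30  T6=38
Waiting(T5) = turnaround − burst = 30 − 7 = 23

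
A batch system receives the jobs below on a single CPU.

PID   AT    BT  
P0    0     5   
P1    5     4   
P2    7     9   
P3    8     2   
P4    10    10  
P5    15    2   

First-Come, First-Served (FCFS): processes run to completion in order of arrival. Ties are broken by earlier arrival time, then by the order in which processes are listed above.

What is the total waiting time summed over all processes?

37

Gantt: | P0 0-5 | P1 5-9 | P2 9-18 | P3 18-20 | P4 20-30 | P5 30-32 |
Completion: P0=5  P1=9  P2=18  P3=20  P4=30  P5=32
Turnaround (C−A): P0=5  P1=4  P2=11  P3=12  P4=20  P5=17
Waiting = turnaround − burst: P0=0, P1=0, P2=2, P3=10, P4=10, P5=15
Total waiting = 0 + 0 + 2 + 10 + 10 + 15 = 37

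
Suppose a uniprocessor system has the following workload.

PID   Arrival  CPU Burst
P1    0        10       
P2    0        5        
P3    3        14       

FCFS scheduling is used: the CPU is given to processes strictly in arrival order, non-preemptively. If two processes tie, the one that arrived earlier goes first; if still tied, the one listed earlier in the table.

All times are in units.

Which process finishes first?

Timeline: | P1 0-10 | P2 10-15 | P3 15-29 |
Completion: P1=10  P2=15  P3=29
Turnaround (C−A): P1=10  P2=15  P3=26
Finish order: P1 → P2 → P3

P1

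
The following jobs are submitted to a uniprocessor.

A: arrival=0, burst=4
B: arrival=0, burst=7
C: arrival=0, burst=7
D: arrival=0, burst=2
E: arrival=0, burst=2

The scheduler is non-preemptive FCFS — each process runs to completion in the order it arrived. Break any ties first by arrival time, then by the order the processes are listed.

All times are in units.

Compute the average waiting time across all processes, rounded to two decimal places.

Schedule: | A 0-4 | B 4-11 | C 11-18 | D 18-20 | E 20-22 |
Completion: A=4  B=11  C=18  D=20  E=22
Waiting times: A=0, B=4, C=11, D=18, E=20
Average waiting = (0+4+11+18+20) / 5 = 53/5 = 10.60

10.60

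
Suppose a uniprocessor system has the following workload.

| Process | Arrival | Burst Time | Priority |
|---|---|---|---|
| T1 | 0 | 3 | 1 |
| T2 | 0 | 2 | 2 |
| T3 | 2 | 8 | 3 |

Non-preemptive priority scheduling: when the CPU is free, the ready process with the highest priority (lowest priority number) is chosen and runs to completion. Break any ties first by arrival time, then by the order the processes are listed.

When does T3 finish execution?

13

Schedule: | T1 0-3 | T2 3-5 | T3 5-13 |
Completion: T1=3  T2=5  T3=13
Turnaround (C−A): T1=3  T2=5  T3=11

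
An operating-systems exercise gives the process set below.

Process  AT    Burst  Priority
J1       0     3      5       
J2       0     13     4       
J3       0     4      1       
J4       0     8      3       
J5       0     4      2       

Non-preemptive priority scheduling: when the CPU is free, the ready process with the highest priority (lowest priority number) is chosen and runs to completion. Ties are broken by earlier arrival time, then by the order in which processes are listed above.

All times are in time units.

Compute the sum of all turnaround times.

Schedule: | J3 0-4 | J5 4-8 | J4 8-16 | J2 16-29 | J1 29-32 |
Completion: J1=32  J2=29  J3=4  J4=16  J5=8
Turnaround = completion − arrival: J1=32, J2=29, J3=4, J4=16, J5=8
Total turnaround = 32 + 29 + 4 + 16 + 8 = 89

89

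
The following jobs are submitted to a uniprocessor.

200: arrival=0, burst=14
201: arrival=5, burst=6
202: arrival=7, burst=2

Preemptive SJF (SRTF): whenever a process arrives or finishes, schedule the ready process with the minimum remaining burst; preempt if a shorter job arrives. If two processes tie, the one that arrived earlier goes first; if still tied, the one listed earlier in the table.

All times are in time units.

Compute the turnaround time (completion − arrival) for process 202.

Schedule: | 200 0-5 | 201 5-7 | 202 7-9 | 201 9-13 | 200 13-22 |
Completion: 200=22  201=13  202=9
Turnaround(202) = completion − arrival = 9 − 7 = 2

2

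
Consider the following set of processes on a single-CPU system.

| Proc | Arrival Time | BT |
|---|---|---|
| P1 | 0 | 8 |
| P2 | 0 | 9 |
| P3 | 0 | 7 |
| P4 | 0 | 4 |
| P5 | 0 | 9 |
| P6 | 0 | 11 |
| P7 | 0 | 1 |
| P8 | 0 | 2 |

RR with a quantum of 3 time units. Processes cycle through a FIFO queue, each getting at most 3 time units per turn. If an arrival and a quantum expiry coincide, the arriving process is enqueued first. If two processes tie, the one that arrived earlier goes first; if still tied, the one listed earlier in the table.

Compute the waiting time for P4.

27

Timeline: | P1 0-3 | P2 3-6 | P3 6-9 | P4 9-12 | P5 12-15 | P6 15-18 | P7 18-19 | P8 19-21 | P1 21-24 | P2 24-27 | P3 27-30 | P4 30-31 | P5 31-34 | P6 34-37 | P1 37-39 | P2 39-42 | P3 42-43 | P5 43-46 | P6 46-51 |
Completion: P1=39  P2=42  P3=43  P4=31  P5=46  P6=51  P7=19  P8=21
Waiting(P4) = turnaround − burst = 31 − 4 = 27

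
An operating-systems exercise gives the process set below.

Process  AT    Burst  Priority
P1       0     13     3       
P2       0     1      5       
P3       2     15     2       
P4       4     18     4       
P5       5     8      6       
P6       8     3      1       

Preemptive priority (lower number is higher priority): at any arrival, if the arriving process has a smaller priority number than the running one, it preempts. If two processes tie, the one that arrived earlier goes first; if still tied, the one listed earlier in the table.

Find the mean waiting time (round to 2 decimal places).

23.67

Gantt: | P1 0-2 | P3 2-8 | P6 8-11 | P3 11-20 | P1 20-31 | P4 31-49 | P2 49-50 | P5 50-58 |
Completion: P1=31  P2=50  P3=20  P4=49  P5=58  P6=11
Turnaround (C−A): P1=31  P2=50  P3=18  P4=45  P5=53  P6=3
Waiting times: P1=18, P2=49, P3=3, P4=27, P5=45, P6=0
Average waiting = (18+49+3+27+45+0) / 6 = 142/6 = 23.67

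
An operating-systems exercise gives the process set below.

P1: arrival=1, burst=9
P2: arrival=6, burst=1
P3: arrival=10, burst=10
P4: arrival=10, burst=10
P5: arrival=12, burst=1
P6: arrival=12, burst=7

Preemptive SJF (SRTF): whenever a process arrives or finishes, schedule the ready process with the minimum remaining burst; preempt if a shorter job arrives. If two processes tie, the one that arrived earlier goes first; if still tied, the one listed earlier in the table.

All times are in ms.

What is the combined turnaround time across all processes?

Timeline: | idle 0-1 | P1 1-6 | P2 6-7 | P1 7-11 | P3 11-12 | P5 12-13 | P6 13-20 | P3 20-29 | P4 29-39 |
Completion: P1=11  P2=7  P3=29  P4=39  P5=13  P6=20
Turnaround = completion − arrival: P1=10, P2=1, P3=19, P4=29, P5=1, P6=8
Total turnaround = 10 + 1 + 19 + 29 + 1 + 8 = 68

68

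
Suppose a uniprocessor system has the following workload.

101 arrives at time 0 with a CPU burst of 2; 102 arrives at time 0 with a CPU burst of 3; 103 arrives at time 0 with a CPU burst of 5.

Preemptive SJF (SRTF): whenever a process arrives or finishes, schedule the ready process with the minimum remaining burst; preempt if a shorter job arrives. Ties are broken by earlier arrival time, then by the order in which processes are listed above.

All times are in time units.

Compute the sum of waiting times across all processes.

7

Timeline: | 101 0-2 | 102 2-5 | 103 5-10 |
Completion: 101=2  102=5  103=10
Turnaround (C−A): 101=2  102=5  103=10
Waiting = turnaround − burst: 101=0, 102=2, 103=5
Total waiting = 0 + 2 + 5 = 7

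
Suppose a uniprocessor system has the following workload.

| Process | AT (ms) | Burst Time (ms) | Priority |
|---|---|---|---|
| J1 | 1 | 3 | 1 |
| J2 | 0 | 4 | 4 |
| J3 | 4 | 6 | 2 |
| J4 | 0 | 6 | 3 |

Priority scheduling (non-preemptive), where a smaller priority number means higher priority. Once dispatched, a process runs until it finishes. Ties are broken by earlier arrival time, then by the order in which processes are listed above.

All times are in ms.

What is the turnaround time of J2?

Schedule: | J4 0-6 | J1 6-9 | J3 9-15 | J2 15-19 |
Completion: J1=9  J2=19  J3=15  J4=6
Turnaround (C−A): J1=8  J2=19  J3=11  J4=6
Turnaround(J2) = completion − arrival = 19 − 0 = 19

19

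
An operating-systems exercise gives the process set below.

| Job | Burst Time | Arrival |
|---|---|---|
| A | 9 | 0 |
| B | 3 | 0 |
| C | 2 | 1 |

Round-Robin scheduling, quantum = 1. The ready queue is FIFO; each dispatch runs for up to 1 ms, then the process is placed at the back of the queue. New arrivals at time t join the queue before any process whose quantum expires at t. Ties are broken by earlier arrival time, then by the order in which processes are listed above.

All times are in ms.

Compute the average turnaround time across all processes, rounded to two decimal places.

9.00

Schedule: | A 0-1 | B 1-2 | C 2-3 | A 3-4 | B 4-5 | C 5-6 | A 6-7 | B 7-8 | A 8-14 |
Completion: A=14  B=8  C=6
Turnaround (C−A): A=14  B=8  C=5
Turnaround times: A=14, B=8, C=5
Average turnaround = (14+8+5) / 3 = 27/3 = 9.00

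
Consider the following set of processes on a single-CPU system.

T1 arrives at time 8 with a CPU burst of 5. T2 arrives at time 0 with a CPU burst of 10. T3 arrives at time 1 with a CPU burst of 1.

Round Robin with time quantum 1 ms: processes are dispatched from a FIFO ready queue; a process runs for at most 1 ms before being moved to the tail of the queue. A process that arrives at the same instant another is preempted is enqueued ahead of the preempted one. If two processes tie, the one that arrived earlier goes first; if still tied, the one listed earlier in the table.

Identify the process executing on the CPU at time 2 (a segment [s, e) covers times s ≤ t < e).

T2

Gantt: | T2 0-1 | T3 1-2 | T2 2-8 | T1 8-9 | T2 9-10 | T1 10-11 | T2 11-12 | T1 12-13 | T2 13-14 | T1 14-16 |
Completion: T1=16  T2=14  T3=2
Turnaround (C−A): T1=8  T2=14  T3=1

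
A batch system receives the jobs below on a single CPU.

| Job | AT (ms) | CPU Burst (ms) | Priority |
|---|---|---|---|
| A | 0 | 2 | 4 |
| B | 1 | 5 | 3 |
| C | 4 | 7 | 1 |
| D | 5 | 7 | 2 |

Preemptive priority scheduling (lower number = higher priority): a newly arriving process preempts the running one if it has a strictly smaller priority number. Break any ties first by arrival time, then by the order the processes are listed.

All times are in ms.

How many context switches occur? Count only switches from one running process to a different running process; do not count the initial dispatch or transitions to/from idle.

5

Schedule: | A 0-1 | B 1-4 | C 4-11 | D 11-18 | B 18-20 | A 20-21 |
Completion: A=21  B=20  C=11  D=18
Turnaround (C−A): A=21  B=19  C=7  D=13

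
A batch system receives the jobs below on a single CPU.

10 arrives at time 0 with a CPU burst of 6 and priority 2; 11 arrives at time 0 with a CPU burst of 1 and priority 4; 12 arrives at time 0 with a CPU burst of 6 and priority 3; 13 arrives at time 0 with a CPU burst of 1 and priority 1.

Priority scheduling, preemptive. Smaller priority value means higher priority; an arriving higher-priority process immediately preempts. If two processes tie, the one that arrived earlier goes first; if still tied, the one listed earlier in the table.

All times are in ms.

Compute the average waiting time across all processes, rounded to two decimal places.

Schedule: | 13 0-1 | 10 1-7 | 12 7-13 | 11 13-14 |
Completion: 10=7  11=14  12=13  13=1
Turnaround (C−A): 10=7  11=14  12=13  13=1
Waiting times: 10=1, 11=13, 12=7, 13=0
Average waiting = (1+13+7+0) / 4 = 21/4 = 5.25

5.25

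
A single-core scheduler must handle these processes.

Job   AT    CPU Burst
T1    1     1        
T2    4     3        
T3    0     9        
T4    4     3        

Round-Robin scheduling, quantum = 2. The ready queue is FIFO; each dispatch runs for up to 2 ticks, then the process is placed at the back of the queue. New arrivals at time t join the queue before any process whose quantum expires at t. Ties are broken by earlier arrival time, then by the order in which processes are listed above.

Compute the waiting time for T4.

6

Timeline: | T3 0-2 | T1 2-3 | T3 3-5 | T2 5-7 | T4 7-9 | T3 9-11 | T2 11-12 | T4 12-13 | T3 13-16 |
Completion: T1=3  T2=12  T3=16  T4=13
Turnaround (C−A): T1=2  T2=8  T3=16  T4=9
Waiting(T4) = turnaround − burst = 9 − 3 = 6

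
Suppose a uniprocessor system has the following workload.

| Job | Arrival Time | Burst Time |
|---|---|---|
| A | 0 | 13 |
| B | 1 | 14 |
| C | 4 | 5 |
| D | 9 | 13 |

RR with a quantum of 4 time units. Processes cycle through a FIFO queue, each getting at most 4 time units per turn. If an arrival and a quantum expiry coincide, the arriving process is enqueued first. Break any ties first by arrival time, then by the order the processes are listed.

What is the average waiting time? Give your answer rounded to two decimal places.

22.25

Gantt: | A 0-4 | B 4-8 | C 8-12 | A 12-16 | B 16-20 | D 20-24 | C 24-25 | A 25-29 | B 29-33 | D 33-37 | A 37-38 | B 38-40 | D 40-45 |
Completion: A=38  B=40  C=25  D=45
Turnaround (C−A): A=38  B=39  C=21  D=36
Waiting times: A=25, B=25, C=16, D=23
Average waiting = (25+25+16+23) / 4 = 89/4 = 22.25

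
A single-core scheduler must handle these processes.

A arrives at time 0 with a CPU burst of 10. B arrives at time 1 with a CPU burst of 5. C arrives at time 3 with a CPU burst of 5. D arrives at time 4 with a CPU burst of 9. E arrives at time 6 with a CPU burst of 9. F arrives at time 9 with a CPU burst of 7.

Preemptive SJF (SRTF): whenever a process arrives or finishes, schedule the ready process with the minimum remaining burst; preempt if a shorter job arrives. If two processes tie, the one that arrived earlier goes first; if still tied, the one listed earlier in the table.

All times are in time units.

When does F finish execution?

Gantt: | A 0-1 | B 1-6 | C 6-11 | F 11-18 | A 18-27 | D 27-36 | E 36-45 |
Completion: A=27  B=6  C=11  D=36  E=45  F=18
Turnaround (C−A): A=27  B=5  C=8  D=32  E=39  F=9

18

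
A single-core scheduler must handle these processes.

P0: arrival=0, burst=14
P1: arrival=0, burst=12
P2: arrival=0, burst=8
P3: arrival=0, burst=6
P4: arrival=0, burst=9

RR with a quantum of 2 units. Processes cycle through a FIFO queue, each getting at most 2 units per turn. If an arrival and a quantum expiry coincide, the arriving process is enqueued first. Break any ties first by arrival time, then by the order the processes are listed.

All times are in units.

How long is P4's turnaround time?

Gantt: | P0 0-2 | P1 2-4 | P2 4-6 | P3 6-8 | P4 8-10 | P0 10-12 | P1 12-14 | P2 14-16 | P3 16-18 | P4 18-20 | P0 20-22 | P1 22-24 | P2 24-26 | P3 26-28 | P4 28-30 | P0 30-32 | P1 32-34 | P2 34-36 | P4 36-38 | P0 38-40 | P1 40-42 | P4 42-43 | P0 43-45 | P1 45-47 | P0 47-49 |
Completion: P0=49  P1=47  P2=36  P3=28  P4=43
Turnaround (C−A): P0=49  P1=47  P2=36  P3=28  P4=43
Turnaround(P4) = completion − arrival = 43 − 0 = 43

43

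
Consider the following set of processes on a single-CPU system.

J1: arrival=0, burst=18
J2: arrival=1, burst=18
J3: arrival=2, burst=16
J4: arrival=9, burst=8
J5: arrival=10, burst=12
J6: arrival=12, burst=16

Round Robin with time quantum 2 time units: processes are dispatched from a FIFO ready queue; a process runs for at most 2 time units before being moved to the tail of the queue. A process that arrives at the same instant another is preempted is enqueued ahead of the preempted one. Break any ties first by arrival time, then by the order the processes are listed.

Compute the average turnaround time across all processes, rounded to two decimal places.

Timeline: | J1 0-2 | J2 2-4 | J3 4-6 | J1 6-8 | J2 8-10 | J3 10-12 | J1 12-14 | J4 14-16 | J5 16-18 | J2 18-20 | J6 20-22 | J3 22-24 | J1 24-26 | J4 26-28 | J5 28-30 | J2 30-32 | J6 32-34 | J3 34-36 | J1 36-38 | J4 38-40 | J5 40-42 | J2 42-44 | J6 44-46 | J3 46-48 | J1 48-50 | J4 50-52 | J5 52-54 | J2 54-56 | J6 56-58 | J3 58-60 | J1 60-62 | J5 62-64 | J2 64-66 | J6 66-68 | J3 68-70 | J1 70-72 | J5 72-74 | J2 74-76 | J6 76-78 | J3 78-80 | J1 80-82 | J2 82-84 | J6 84-88 |
Completion: J1=82  J2=84  J3=80  J4=52  J5=74  J6=88
Turnaround (C−A): J1=82  J2=83  J3=78  J4=43  J5=64  J6=76
Turnaround times: J1=82, J2=83, J3=78, J4=43, J5=64, J6=76
Average turnaround = (82+83+78+43+64+76) / 6 = 426/6 = 71.00

71.00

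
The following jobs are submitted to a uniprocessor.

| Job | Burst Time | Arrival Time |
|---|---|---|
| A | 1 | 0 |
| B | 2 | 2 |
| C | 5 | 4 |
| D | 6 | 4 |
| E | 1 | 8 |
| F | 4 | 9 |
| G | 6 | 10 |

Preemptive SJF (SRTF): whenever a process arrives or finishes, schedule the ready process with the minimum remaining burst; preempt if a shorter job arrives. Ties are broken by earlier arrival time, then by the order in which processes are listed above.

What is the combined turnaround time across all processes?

Gantt: | A 0-1 | idle 1-2 | B 2-4 | C 4-9 | E 9-10 | F 10-14 | D 14-20 | G 20-26 |
Completion: A=1  B=4  C=9  D=20  E=10  F=14  G=26
Turnaround (C−A): A=1  B=2  C=5  D=16  E=2  F=5  G=16
Turnaround = completion − arrival: A=1, B=2, C=5, D=16, E=2, F=5, G=16
Total turnaround = 1 + 2 + 5 + 16 + 2 + 5 + 16 = 47

47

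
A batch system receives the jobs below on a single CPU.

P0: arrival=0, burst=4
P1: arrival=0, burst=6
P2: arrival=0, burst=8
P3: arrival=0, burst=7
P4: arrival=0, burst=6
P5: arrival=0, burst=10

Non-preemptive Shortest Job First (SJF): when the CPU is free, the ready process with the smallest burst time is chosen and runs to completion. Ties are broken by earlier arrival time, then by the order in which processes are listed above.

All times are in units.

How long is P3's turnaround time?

Gantt: | P0 0-4 | P1 4-10 | P4 10-16 | P3 16-23 | P2 23-31 | P5 31-41 |
Completion: P0=4  P1=10  P2=31  P3=23  P4=16  P5=41
Turnaround(P3) = completion − arrival = 23 − 0 = 23

23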